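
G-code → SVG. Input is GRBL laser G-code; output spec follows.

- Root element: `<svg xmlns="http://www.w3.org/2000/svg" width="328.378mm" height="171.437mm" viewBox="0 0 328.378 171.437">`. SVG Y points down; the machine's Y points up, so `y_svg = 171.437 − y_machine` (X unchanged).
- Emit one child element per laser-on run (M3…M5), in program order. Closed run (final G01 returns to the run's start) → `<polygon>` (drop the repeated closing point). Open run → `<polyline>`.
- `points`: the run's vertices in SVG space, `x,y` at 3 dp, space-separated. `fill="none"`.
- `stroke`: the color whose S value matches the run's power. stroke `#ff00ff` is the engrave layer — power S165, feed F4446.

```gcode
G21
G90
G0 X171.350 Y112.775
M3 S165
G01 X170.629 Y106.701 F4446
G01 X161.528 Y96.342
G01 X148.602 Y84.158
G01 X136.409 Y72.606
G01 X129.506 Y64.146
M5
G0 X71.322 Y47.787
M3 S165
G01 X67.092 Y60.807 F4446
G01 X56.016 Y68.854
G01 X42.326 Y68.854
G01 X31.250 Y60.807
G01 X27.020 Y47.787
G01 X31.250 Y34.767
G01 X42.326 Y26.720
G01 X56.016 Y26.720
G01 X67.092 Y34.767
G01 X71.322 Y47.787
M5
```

y_svg = 171.437 − y_m. Every run uses S165, so all elements get stroke `#ff00ff` (engrave).

[1] open run; points: 171.350,58.662 170.629,64.736 161.528,75.095 148.602,87.279 136.409,98.831 129.506,107.291

[2] closed run; points: 71.322,123.650 67.092,110.630 56.016,102.583 42.326,102.583 31.250,110.630 27.020,123.650 31.250,136.670 42.326,144.717 56.016,144.717 67.092,136.670

<svg xmlns="http://www.w3.org/2000/svg" width="328.378mm" height="171.437mm" viewBox="0 0 328.378 171.437">
  <polyline points="171.350,58.662 170.629,64.736 161.528,75.095 148.602,87.279 136.409,98.831 129.506,107.291" fill="none" stroke="#ff00ff"/>
  <polygon points="71.322,123.650 67.092,110.630 56.016,102.583 42.326,102.583 31.250,110.630 27.020,123.650 31.250,136.670 42.326,144.717 56.016,144.717 67.092,136.670" fill="none" stroke="#ff00ff"/>
</svg>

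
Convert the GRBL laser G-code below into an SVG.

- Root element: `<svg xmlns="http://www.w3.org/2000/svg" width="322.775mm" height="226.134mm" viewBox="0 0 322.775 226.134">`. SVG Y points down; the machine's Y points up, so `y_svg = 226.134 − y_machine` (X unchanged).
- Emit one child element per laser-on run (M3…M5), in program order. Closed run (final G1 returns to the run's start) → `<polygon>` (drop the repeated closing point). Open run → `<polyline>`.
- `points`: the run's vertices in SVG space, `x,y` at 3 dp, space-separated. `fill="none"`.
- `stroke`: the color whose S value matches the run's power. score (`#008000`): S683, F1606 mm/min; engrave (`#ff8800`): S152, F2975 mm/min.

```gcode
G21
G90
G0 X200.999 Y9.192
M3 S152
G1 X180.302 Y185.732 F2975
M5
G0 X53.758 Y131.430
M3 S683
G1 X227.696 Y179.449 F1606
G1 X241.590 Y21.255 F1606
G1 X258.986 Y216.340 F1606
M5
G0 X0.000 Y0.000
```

<svg xmlns="http://www.w3.org/2000/svg" width="322.775mm" height="226.134mm" viewBox="0 0 322.775 226.134">
  <polyline points="200.999,216.942 180.302,40.402" fill="none" stroke="#ff8800"/>
  <polyline points="53.758,94.704 227.696,46.685 241.590,204.879 258.986,9.794" fill="none" stroke="#008000"/>
</svg>

y_svg = 226.134 − y_m.

[1] S152→`#ff8800` (engrave); open run; points: 200.999,216.942 180.302,40.402

[2] S683→`#008000` (score); open run; points: 53.758,94.704 227.696,46.685 241.590,204.879 258.986,9.794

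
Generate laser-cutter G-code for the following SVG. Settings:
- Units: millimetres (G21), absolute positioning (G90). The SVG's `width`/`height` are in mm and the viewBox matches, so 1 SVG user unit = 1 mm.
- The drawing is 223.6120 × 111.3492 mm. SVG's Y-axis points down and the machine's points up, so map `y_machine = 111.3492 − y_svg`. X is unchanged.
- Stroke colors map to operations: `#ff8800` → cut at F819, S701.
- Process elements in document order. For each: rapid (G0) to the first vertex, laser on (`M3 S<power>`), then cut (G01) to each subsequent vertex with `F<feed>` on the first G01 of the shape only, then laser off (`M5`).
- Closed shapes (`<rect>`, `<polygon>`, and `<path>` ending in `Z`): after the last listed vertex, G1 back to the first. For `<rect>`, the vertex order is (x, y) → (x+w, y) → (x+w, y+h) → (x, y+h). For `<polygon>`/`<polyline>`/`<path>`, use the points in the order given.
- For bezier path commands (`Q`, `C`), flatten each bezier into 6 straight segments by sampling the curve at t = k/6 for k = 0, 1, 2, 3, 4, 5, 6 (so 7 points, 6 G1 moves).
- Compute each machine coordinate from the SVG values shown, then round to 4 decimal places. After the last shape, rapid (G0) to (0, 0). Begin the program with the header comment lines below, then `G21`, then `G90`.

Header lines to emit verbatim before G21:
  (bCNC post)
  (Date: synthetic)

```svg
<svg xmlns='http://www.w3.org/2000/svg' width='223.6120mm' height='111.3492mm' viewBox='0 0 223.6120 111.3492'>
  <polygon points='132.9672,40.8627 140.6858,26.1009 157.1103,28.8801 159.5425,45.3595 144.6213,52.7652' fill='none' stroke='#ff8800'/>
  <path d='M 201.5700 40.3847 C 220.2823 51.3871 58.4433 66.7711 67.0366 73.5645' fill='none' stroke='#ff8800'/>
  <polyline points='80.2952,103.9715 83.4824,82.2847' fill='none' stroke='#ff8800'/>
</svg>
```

(bCNC post)
(Date: synthetic)
G21
G90
G0 X132.9672 Y70.4865
M3 S701
G01 X140.6858 Y85.2483 F819
G01 X157.1103 Y82.4691
G01 X159.5425 Y65.9897
G01 X144.6213 Y58.5840
G01 X132.9672 Y70.4865
M5
G0 X201.5700 Y70.9645
M3 S701
G01 X197.5051 Y65.1582 F819
G01 X173.0979 Y58.9820
G01 X138.0979 Y52.7962
G01 X102.2547 Y46.9612
G01 X75.3177 Y41.8372
G01 X67.0366 Y37.7847
M5
G0 X80.2952 Y7.3777
M3 S701
G01 X83.4824 Y29.0645 F819
M5
G0 X0.0000 Y0.0000

viewBox `0 0 223.6120 111.3492` with mm width/height → 1 unit = 1 mm. Flip: y_m = 111.3492 − y_svg.

**Shape 1** — `<polygon>` regular polygon, stroke `#ff8800` → cut (S701, F819). Machine vertices: (132.9672,70.4865) → (140.6858,85.2483) → (157.1103,82.4691) → (159.5425,65.9897) → (144.6213,58.5840) → (132.9672,70.4865). Closed: final G1 returns to the first vertex.

**Shape 2** — `<path>` cubic bezier, stroke `#ff8800` → cut (S701, F819). Control points (SVG): P0=(201.5700,40.3847), P1=(220.2823,51.3871), P2=(58.4433,66.7711), P3=(67.0366,73.5645); sampled at t=k/6. Machine vertices: (201.5700,70.9645) → (197.5051,65.1582) → (173.0979,58.9820) → (138.0979,52.7962) → (102.2547,46.9612) → (75.3177,41.8372) → (67.0366,37.7847). Open path.

**Shape 3** — `<polyline>` line segment, stroke `#ff8800` → cut (S701, F819). Machine vertices: (80.2952,7.3777) → (83.4824,29.0645). Open path.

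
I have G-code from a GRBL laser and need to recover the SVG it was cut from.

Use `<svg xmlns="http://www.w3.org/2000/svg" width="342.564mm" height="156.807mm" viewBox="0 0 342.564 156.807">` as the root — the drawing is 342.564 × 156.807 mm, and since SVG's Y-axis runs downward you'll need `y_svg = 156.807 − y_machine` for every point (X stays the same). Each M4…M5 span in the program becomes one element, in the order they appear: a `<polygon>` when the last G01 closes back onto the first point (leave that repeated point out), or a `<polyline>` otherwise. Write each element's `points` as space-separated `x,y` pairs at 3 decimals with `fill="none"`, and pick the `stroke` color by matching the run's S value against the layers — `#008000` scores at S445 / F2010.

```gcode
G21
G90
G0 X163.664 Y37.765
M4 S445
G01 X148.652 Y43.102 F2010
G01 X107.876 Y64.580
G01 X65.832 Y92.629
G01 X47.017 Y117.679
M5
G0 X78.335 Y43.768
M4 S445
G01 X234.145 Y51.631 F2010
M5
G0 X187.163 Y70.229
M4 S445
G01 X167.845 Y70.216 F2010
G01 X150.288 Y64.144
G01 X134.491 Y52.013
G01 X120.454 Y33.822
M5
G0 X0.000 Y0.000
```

Machine Y-up, SVG Y-down with viewBox height 156.807, so y_svg = 156.807 − y_machine; X carries over. Every run uses S445, so all elements get stroke `#008000` (score).

Run 1: The run is open, so emit a `<polyline>` with points (Y-flipped): 163.664,119.042 148.652,113.705 107.876,92.227 65.832,64.178 47.017,39.128.

Run 2: The run is open, so emit a `<polyline>` with points (Y-flipped): 78.335,113.039 234.145,105.176.

Run 3: The run is open, so emit a `<polyline>` with points (Y-flipped): 187.163,86.578 167.845,86.591 150.288,92.663 134.491,104.794 120.454,122.985.

<svg xmlns="http://www.w3.org/2000/svg" width="342.564mm" height="156.807mm" viewBox="0 0 342.564 156.807">
  <polyline points="163.664,119.042 148.652,113.705 107.876,92.227 65.832,64.178 47.017,39.128" fill="none" stroke="#008000"/>
  <polyline points="78.335,113.039 234.145,105.176" fill="none" stroke="#008000"/>
  <polyline points="187.163,86.578 167.845,86.591 150.288,92.663 134.491,104.794 120.454,122.985" fill="none" stroke="#008000"/>
</svg>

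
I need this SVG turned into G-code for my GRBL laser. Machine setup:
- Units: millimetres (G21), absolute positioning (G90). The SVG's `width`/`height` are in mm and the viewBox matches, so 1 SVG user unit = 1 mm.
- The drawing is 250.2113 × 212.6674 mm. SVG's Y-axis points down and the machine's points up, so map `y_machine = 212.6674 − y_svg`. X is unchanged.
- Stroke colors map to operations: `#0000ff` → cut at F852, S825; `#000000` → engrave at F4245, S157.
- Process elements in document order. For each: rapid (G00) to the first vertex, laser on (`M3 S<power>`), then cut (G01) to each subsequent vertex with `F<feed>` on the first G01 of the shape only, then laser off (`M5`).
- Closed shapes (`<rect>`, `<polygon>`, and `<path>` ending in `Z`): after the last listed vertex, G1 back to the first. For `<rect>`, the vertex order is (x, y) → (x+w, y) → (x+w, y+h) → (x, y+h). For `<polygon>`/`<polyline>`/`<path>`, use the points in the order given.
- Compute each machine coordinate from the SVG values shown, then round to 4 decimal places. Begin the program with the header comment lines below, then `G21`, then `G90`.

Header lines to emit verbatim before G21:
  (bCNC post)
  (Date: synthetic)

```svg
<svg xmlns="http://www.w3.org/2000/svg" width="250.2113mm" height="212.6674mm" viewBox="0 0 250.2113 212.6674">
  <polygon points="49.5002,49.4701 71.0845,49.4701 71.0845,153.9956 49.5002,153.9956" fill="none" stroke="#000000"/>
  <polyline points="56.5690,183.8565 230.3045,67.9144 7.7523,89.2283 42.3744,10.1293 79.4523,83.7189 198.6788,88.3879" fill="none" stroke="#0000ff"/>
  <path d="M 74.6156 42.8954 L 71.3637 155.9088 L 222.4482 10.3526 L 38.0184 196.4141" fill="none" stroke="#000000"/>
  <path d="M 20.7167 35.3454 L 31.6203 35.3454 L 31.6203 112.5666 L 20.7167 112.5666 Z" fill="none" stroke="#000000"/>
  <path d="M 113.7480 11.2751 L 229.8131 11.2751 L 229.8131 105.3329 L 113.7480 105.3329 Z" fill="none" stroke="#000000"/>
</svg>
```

(bCNC post)
(Date: synthetic)
G21
G90
G00 X49.5002 Y163.1973
M3 S157
G01 X71.0845 Y163.1973 F4245
G01 X71.0845 Y58.6718
G01 X49.5002 Y58.6718
G01 X49.5002 Y163.1973
M5
G00 X56.5690 Y28.8109
M3 S825
G01 X230.3045 Y144.7530 F852
G01 X7.7523 Y123.4391
G01 X42.3744 Y202.5381
G01 X79.4523 Y128.9485
G01 X198.6788 Y124.2795
M5
G00 X74.6156 Y169.7720
M3 S157
G01 X71.3637 Y56.7586 F4245
G01 X222.4482 Y202.3148
G01 X38.0184 Y16.2533
M5
G00 X20.7167 Y177.3220
M3 S157
G01 X31.6203 Y177.3220 F4245
G01 X31.6203 Y100.1008
G01 X20.7167 Y100.1008
G01 X20.7167 Y177.3220
M5
G00 X113.7480 Y201.3923
M3 S157
G01 X229.8131 Y201.3923 F4245
G01 X229.8131 Y107.3345
G01 X113.7480 Y107.3345
G01 X113.7480 Y201.3923
M5

viewBox `0 0 250.2113 212.6674` with mm width/height → 1 unit = 1 mm. Flip: y_m = 212.6674 − y_svg.

**Shape 1** — `<polygon>` rectangle, stroke `#000000` → engrave (S157, F4245). Machine vertices: (49.5002,163.1973) → (71.0845,163.1973) → (71.0845,58.6718) → (49.5002,58.6718) → (49.5002,163.1973). Closed: final G1 returns to the first vertex.

**Shape 2** — `<polyline>` open polyline, stroke `#0000ff` → cut (S825, F852). Machine vertices: (56.5690,28.8109) → (230.3045,144.7530) → (7.7523,123.4391) → (42.3744,202.5381) → (79.4523,128.9485) → (198.6788,124.2795). Open path.

**Shape 3** — `<path>` open polyline, stroke `#000000` → engrave (S157, F4245). Machine vertices: (74.6156,169.7720) → (71.3637,56.7586) → (222.4482,202.3148) → (38.0184,16.2533). Open path.

**Shape 4** — `<path>` rectangle, stroke `#000000` → engrave (S157, F4245). Machine vertices: (20.7167,177.3220) → (31.6203,177.3220) → (31.6203,100.1008) → (20.7167,100.1008) → (20.7167,177.3220). Closed: final G1 returns to the first vertex.

**Shape 5** — `<path>` rectangle, stroke `#000000` → engrave (S157, F4245). Machine vertices: (113.7480,201.3923) → (229.8131,201.3923) → (229.8131,107.3345) → (113.7480,107.3345) → (113.7480,201.3923). Closed: final G1 returns to the first vertex.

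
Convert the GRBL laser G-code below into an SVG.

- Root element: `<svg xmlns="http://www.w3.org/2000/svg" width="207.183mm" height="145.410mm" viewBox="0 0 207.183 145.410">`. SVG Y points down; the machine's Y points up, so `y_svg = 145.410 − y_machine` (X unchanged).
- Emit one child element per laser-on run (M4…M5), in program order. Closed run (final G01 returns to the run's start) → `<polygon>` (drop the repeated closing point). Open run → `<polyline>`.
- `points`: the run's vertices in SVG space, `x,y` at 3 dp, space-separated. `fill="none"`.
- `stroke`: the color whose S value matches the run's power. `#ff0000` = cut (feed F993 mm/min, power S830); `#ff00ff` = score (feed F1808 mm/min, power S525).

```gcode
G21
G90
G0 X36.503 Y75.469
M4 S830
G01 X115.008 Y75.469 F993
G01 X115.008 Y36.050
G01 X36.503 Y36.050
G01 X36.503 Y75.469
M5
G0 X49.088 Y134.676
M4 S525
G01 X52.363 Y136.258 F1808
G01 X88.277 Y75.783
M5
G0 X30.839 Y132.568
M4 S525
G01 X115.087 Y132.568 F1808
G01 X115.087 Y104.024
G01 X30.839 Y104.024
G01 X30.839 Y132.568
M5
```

<svg xmlns="http://www.w3.org/2000/svg" width="207.183mm" height="145.410mm" viewBox="0 0 207.183 145.410">
  <polygon points="36.503,69.941 115.008,69.941 115.008,109.360 36.503,109.360" fill="none" stroke="#ff0000"/>
  <polyline points="49.088,10.734 52.363,9.152 88.277,69.627" fill="none" stroke="#ff00ff"/>
  <polygon points="30.839,12.842 115.087,12.842 115.087,41.386 30.839,41.386" fill="none" stroke="#ff00ff"/>
</svg>

Each laser-on run becomes one SVG element. Flip Y back into SVG space with y_svg = 145.410 − y_machine.

Run 1: the run's S830 means `#ff0000` (cut). The run returns to its start, so emit a `<polygon>` with points (Y-flipped): 36.503,69.941 115.008,69.941 115.008,109.360 36.503,109.360.

Run 2: S525 ⇒ score layer `#ff00ff`. The run is open, so emit a `<polyline>` with points (Y-flipped): 49.088,10.734 52.363,9.152 88.277,69.627.

Run 3: S525 ⇒ score layer `#ff00ff`. The run returns to its start, so emit a `<polygon>` with points (Y-flipped): 30.839,12.842 115.087,12.842 115.087,41.386 30.839,41.386.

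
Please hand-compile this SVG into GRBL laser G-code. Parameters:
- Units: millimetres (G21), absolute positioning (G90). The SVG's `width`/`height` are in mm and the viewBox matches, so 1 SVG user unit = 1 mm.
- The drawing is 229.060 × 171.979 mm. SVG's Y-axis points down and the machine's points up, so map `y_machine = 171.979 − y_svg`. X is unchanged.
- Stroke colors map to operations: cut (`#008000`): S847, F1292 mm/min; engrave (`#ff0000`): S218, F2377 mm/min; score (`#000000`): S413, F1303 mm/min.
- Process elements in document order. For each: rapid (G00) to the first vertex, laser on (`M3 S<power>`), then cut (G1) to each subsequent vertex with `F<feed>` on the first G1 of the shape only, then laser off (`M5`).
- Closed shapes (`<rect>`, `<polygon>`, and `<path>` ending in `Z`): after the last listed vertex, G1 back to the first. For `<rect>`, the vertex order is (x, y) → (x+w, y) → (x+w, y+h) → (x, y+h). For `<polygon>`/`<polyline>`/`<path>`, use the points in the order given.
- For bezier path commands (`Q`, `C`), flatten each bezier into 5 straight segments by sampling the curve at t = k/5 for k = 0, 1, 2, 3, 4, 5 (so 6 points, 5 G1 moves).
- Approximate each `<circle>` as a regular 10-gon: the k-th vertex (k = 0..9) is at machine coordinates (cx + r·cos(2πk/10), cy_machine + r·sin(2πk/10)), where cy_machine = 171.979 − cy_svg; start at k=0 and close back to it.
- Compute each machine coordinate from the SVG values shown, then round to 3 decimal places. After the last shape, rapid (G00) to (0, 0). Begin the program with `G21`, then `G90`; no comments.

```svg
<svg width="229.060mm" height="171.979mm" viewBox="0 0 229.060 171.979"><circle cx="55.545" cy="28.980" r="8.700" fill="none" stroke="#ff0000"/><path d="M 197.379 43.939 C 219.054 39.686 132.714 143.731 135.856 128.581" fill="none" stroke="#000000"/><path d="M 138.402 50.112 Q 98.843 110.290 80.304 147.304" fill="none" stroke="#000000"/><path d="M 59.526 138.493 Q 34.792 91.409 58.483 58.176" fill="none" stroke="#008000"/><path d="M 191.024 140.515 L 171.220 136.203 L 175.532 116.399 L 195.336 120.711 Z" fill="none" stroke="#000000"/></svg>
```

1 u = 1 mm; y_m = 171.979 − y.

[1] `<circle>` circle, #ff0000→engrave S218 F2377: (64.245,142.999) → (62.583,148.113) → (58.233,151.273) → (52.857,151.273) → (48.507,148.113) → (46.845,142.999) → (48.507,137.885) → (52.857,134.725) → (58.233,134.725) → (62.583,137.885) → (64.245,142.999) (closed)

[2] `<path>` cubic bezier, #000000→score S413 F1303: (197.379,128.040) → (199.002,119.416) → (184.182,95.720) → (162.397,67.872) → (143.129,46.791) → (135.856,43.398)

[3] `<path>` quadratic bezier, #000000→score S413 F1303: (138.402,121.867) → (123.419,98.722) → (110.118,77.431) → (98.498,57.992) → (88.560,40.407) → (80.304,24.675)

[4] `<path>` quadratic bezier, #008000→cut S847 F1292: (59.526,33.486) → (51.569,51.766) → (47.487,68.937) → (47.278,85.000) → (50.944,99.956) → (58.483,113.803)

[5] `<path>` regular polygon, #000000→score S413 F1303: (191.024,31.464) → (171.220,35.776) → (175.532,55.580) → (195.336,51.268) → (191.024,31.464) (closed)

G21
G90
G00 X64.245 Y142.999
M3 S218
G1 X62.583 Y148.113 F2377
G1 X58.233 Y151.273
G1 X52.857 Y151.273
G1 X48.507 Y148.113
G1 X46.845 Y142.999
G1 X48.507 Y137.885
G1 X52.857 Y134.725
G1 X58.233 Y134.725
G1 X62.583 Y137.885
G1 X64.245 Y142.999
M5
G00 X197.379 Y128.040
M3 S413
G1 X199.002 Y119.416 F1303
G1 X184.182 Y95.720
G1 X162.397 Y67.872
G1 X143.129 Y46.791
G1 X135.856 Y43.398
M5
G00 X138.402 Y121.867
M3 S413
G1 X123.419 Y98.722 F1303
G1 X110.118 Y77.431
G1 X98.498 Y57.992
G1 X88.560 Y40.407
G1 X80.304 Y24.675
M5
G00 X59.526 Y33.486
M3 S847
G1 X51.569 Y51.766 F1292
G1 X47.487 Y68.937
G1 X47.278 Y85.000
G1 X50.944 Y99.956
G1 X58.483 Y113.803
M5
G00 X191.024 Y31.464
M3 S413
G1 X171.220 Y35.776 F1303
G1 X175.532 Y55.580
G1 X195.336 Y51.268
G1 X191.024 Y31.464
M5
G00 X0.000 Y0.000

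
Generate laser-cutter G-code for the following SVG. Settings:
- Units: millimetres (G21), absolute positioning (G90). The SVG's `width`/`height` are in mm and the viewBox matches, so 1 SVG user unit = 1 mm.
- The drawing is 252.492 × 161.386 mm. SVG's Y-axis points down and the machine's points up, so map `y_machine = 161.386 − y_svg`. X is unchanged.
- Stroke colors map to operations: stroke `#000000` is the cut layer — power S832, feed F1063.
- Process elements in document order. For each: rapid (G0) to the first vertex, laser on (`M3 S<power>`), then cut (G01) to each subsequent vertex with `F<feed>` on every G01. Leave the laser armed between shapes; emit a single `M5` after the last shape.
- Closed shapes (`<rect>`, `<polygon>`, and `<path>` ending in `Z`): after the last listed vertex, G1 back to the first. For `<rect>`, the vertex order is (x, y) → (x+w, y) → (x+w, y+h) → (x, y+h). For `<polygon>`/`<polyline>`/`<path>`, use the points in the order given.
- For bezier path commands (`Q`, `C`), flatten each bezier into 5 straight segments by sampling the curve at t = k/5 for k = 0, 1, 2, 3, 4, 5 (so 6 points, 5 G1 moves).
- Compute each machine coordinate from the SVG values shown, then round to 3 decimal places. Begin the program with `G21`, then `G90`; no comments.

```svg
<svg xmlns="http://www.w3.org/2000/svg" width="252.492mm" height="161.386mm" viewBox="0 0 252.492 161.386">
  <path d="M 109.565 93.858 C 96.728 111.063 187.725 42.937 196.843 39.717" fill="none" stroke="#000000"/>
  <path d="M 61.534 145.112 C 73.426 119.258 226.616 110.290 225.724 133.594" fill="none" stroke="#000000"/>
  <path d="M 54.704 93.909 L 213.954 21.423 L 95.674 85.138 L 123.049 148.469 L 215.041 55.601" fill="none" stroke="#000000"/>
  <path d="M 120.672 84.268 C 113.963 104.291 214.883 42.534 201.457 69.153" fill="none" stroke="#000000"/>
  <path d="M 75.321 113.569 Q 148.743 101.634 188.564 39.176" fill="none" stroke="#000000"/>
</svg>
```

G21
G90
G0 X109.565 Y67.528
M3 S832
G01 X112.837 Y66.243 F1063
G01 X132.115 Y78.226 F1063
G01 X158.485 Y96.265 F1063
G01 X183.032 Y113.150 F1063
G01 X196.843 Y121.669 F1063
G0 X61.534 Y16.274
M3 S832
G01 X83.262 Y29.637 F1063
G01 X124.723 Y38.209 F1063
G01 X171.739 Y41.251 F1063
G01 X210.132 Y38.025 F1063
G01 X225.724 Y27.792 F1063
G0 X54.704 Y67.477
M3 S832
G01 X213.954 Y139.963 F1063
G01 X95.674 Y76.248 F1063
G01 X123.049 Y12.917 F1063
G01 X215.041 Y105.785 F1063
G0 X120.672 Y77.118
M3 S832
G01 X127.786 Y73.557 F1063
G01 X150.077 Y81.455 F1063
G01 X176.889 Y92.645 F1063
G01 X197.567 Y98.961 F1063
G01 X201.457 Y92.233 F1063
G0 X75.321 Y47.817
M3 S832
G01 X103.346 Y54.612 F1063
G01 X128.682 Y65.449 F1063
G01 X151.331 Y80.327 F1063
G01 X171.292 Y99.248 F1063
G01 X188.564 Y122.210 F1063
M5

1 u = 1 mm; y_m = 161.386 − y.

[1] `<path>` cubic bezier, #000000→cut S832 F1063: (109.565,67.528) → (112.837,66.243) → (132.115,78.226) → (158.485,96.265) → (183.032,113.150) → (196.843,121.669)

[2] `<path>` cubic bezier, #000000→cut S832 F1063: (61.534,16.274) → (83.262,29.637) → (124.723,38.209) → (171.739,41.251) → (210.132,38.025) → (225.724,27.792)

[3] `<path>` open polyline, #000000→cut S832 F1063: (54.704,67.477) → (213.954,139.963) → (95.674,76.248) → (123.049,12.917) → (215.041,105.785)

[4] `<path>` cubic bezier, #000000→cut S832 F1063: (120.672,77.118) → (127.786,73.557) → (150.077,81.455) → (176.889,92.645) → (197.567,98.961) → (201.457,92.233)

[5] `<path>` quadratic bezier, #000000→cut S832 F1063: (75.321,47.817) → (103.346,54.612) → (128.682,65.449) → (151.331,80.327) → (171.292,99.248) → (188.564,122.210)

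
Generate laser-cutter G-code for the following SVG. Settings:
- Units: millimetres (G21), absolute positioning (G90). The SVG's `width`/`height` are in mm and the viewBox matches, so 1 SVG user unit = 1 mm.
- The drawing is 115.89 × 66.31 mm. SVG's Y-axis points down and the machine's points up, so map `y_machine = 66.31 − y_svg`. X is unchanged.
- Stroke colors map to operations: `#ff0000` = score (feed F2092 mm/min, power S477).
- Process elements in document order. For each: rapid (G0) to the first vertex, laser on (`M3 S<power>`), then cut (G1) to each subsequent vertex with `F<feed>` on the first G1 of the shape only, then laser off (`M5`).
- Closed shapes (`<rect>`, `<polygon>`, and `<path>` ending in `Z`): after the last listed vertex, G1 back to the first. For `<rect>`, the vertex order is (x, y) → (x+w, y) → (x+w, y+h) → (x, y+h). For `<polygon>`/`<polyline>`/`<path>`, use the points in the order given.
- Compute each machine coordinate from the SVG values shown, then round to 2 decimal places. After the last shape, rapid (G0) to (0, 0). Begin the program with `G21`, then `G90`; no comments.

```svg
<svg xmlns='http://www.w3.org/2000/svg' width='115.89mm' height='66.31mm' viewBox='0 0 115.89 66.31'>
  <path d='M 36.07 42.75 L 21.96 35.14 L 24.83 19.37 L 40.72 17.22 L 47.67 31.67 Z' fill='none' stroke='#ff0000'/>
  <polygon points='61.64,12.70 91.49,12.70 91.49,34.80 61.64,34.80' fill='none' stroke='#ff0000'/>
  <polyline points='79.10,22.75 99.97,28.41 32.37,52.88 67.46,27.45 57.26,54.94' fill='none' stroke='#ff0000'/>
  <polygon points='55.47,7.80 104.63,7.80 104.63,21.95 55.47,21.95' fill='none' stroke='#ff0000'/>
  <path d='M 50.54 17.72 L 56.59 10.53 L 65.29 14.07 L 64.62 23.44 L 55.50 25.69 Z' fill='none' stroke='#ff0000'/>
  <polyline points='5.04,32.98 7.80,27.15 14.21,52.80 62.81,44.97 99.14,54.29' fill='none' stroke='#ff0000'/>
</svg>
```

G21
G90
G0 X36.07 Y23.56
M3 S477
G1 X21.96 Y31.17 F2092
G1 X24.83 Y46.94
G1 X40.72 Y49.09
G1 X47.67 Y34.64
G1 X36.07 Y23.56
M5
G0 X61.64 Y53.61
M3 S477
G1 X91.49 Y53.61 F2092
G1 X91.49 Y31.51
G1 X61.64 Y31.51
G1 X61.64 Y53.61
M5
G0 X79.10 Y43.56
M3 S477
G1 X99.97 Y37.90 F2092
G1 X32.37 Y13.43
G1 X67.46 Y38.86
G1 X57.26 Y11.37
M5
G0 X55.47 Y58.51
M3 S477
G1 X104.63 Y58.51 F2092
G1 X104.63 Y44.36
G1 X55.47 Y44.36
G1 X55.47 Y58.51
M5
G0 X50.54 Y48.59
M3 S477
G1 X56.59 Y55.78 F2092
G1 X65.29 Y52.24
G1 X64.62 Y42.87
G1 X55.50 Y40.62
G1 X50.54 Y48.59
M5
G0 X5.04 Y33.33
M3 S477
G1 X7.80 Y39.16 F2092
G1 X14.21 Y13.51
G1 X62.81 Y21.34
G1 X99.14 Y12.02
M5
G0 X0.00 Y0.00

1 u = 1 mm; y_m = 66.31 − y.

[1] `<path>` regular polygon, #ff0000→score S477 F2092: (36.07,23.56) → (21.96,31.17) → (24.83,46.94) → (40.72,49.09) → (47.67,34.64) → (36.07,23.56) (closed)

[2] `<polygon>` rectangle, #ff0000→score S477 F2092: (61.64,53.61) → (91.49,53.61) → (91.49,31.51) → (61.64,31.51) → (61.64,53.61) (closed)

[3] `<polyline>` open polyline, #ff0000→score S477 F2092: (79.10,43.56) → (99.97,37.90) → (32.37,13.43) → (67.46,38.86) → (57.26,11.37)

[4] `<polygon>` rectangle, #ff0000→score S477 F2092: (55.47,58.51) → (104.63,58.51) → (104.63,44.36) → (55.47,44.36) → (55.47,58.51) (closed)

[5] `<path>` regular polygon, #ff0000→score S477 F2092: (50.54,48.59) → (56.59,55.78) → (65.29,52.24) → (64.62,42.87) → (55.50,40.62) → (50.54,48.59) (closed)

[6] `<polyline>` open polyline, #ff0000→score S477 F2092: (5.04,33.33) → (7.80,39.16) → (14.21,13.51) → (62.81,21.34) → (99.14,12.02)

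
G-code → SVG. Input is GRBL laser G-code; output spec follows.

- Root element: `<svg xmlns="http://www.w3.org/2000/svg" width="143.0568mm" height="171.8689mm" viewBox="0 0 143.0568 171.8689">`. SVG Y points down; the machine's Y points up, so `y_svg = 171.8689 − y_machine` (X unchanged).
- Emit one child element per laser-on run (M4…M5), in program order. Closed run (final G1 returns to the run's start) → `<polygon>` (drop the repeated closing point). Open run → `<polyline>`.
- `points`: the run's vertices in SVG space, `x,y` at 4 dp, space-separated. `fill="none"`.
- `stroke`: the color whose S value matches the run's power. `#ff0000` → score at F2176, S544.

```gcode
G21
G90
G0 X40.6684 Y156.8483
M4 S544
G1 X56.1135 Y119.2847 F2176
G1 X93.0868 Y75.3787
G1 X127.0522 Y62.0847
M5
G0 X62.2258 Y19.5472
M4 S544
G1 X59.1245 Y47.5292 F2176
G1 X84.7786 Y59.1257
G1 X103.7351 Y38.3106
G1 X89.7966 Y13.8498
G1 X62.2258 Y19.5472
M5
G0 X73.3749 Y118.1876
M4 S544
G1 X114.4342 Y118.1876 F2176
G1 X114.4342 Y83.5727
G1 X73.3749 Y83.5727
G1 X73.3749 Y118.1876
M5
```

<svg xmlns="http://www.w3.org/2000/svg" width="143.0568mm" height="171.8689mm" viewBox="0 0 143.0568 171.8689">
  <polyline points="40.6684,15.0206 56.1135,52.5842 93.0868,96.4902 127.0522,109.7842" fill="none" stroke="#ff0000"/>
  <polygon points="62.2258,152.3217 59.1245,124.3397 84.7786,112.7432 103.7351,133.5583 89.7966,158.0191" fill="none" stroke="#ff0000"/>
  <polygon points="73.3749,53.6813 114.4342,53.6813 114.4342,88.2962 73.3749,88.2962" fill="none" stroke="#ff0000"/>
</svg>

y_svg = 171.8689 − y_m. Every run uses S544, so all elements get stroke `#ff0000` (score).

[1] open run; points: 40.6684,15.0206 56.1135,52.5842 93.0868,96.4902 127.0522,109.7842

[2] closed run; points: 62.2258,152.3217 59.1245,124.3397 84.7786,112.7432 103.7351,133.5583 89.7966,158.0191

[3] closed run; points: 73.3749,53.6813 114.4342,53.6813 114.4342,88.2962 73.3749,88.2962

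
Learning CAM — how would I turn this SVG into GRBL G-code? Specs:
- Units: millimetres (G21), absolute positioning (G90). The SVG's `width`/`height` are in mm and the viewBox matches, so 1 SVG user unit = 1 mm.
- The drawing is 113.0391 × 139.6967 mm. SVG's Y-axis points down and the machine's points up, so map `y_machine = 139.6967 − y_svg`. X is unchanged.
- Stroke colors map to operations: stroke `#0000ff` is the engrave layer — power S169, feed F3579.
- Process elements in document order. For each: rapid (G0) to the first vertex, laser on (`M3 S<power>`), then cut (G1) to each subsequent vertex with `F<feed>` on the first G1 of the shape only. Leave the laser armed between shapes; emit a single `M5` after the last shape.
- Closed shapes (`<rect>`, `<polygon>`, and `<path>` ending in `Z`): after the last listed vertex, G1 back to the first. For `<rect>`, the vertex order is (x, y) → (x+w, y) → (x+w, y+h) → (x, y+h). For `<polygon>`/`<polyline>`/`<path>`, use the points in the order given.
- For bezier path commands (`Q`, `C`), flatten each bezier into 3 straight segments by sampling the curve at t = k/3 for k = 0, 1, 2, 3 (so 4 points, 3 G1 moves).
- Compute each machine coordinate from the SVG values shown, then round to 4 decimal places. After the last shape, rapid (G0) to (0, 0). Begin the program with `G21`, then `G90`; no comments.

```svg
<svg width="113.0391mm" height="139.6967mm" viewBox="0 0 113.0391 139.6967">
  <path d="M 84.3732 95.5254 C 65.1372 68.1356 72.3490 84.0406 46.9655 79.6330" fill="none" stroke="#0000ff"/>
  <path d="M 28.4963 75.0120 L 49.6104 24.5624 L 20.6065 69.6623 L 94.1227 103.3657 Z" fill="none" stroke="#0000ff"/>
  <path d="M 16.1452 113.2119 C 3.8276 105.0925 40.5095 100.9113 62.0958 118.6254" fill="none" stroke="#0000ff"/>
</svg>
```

G21
G90
G0 X84.3732 Y44.1713
M3 S169
G1 X71.7664 Y59.4853 F3579
G1 X63.6707 Y60.0711
G1 X46.9655 Y60.0637
G0 X28.4963 Y64.6847
M3 S169
G1 X49.6104 Y115.1343 F3579
G1 X20.6065 Y70.0344
G1 X94.1227 Y36.3310
G1 X28.4963 Y64.6847
G0 X16.1452 Y26.4848
M3 S169
G1 X17.7869 Y32.6264 F3579
G1 X37.8515 Y32.1520
G1 X62.0958 Y21.0713
M5
G0 X0.0000 Y0.0000

viewBox `0 0 113.0391 139.6967` with mm width/height → 1 unit = 1 mm. Flip: y_m = 139.6967 − y_svg.

**Shape 1** — `<path>` cubic bezier, stroke `#0000ff` → engrave (S169, F3579). Control points (SVG): P0=(84.3732,95.5254), P1=(65.1372,68.1356), P2=(72.3490,84.0406), P3=(46.9655,79.6330); sampled at t=k/3. Machine vertices: (84.3732,44.1713) → (71.7664,59.4853) → (63.6707,60.0711) → (46.9655,60.0637). Open path.

**Shape 2** — `<path>` closed polygon, stroke `#0000ff` → engrave (S169, F3579). Machine vertices: (28.4963,64.6847) → (49.6104,115.1343) → (20.6065,70.0344) → (94.1227,36.3310) → (28.4963,64.6847). Closed: final G1 returns to the first vertex.

**Shape 3** — `<path>` cubic bezier, stroke `#0000ff` → engrave (S169, F3579). Control points (SVG): P0=(16.1452,113.2119), P1=(3.8276,105.0925), P2=(40.5095,100.9113), P3=(62.0958,118.6254); sampled at t=k/3. Machine vertices: (16.1452,26.4848) → (17.7869,32.6264) → (37.8515,32.1520) → (62.0958,21.0713). Open path.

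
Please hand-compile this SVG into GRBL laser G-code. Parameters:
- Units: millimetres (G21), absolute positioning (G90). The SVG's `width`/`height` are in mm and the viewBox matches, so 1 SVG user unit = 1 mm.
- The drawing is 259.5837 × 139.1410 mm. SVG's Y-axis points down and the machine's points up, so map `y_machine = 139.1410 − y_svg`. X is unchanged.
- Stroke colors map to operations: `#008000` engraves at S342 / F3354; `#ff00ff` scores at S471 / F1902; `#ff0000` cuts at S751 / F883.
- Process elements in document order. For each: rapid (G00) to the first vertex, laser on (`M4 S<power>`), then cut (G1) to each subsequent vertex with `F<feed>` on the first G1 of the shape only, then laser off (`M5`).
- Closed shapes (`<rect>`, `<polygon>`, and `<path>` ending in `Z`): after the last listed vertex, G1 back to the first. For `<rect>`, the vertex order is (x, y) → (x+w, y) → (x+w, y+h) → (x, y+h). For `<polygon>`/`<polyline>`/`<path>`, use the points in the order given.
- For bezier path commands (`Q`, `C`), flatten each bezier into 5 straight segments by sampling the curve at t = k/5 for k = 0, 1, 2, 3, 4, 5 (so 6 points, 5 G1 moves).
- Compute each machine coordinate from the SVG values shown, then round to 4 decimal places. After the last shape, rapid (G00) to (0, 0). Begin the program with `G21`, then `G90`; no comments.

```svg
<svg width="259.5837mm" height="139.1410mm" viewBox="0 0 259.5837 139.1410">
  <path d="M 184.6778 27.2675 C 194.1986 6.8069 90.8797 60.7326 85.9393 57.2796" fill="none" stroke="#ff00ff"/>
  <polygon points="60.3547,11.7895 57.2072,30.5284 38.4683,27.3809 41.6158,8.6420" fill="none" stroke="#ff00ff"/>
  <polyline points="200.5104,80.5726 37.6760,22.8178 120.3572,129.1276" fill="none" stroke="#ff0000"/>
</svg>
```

G21
G90
G00 X184.6778 Y111.8735
M4 S471
G1 X178.5393 Y116.2776 F1902
G1 X155.4577 Y109.1538
G1 X125.5715 Y96.8266
G1 X99.0192 Y85.6209
G1 X85.9393 Y81.8614
M5
G00 X60.3547 Y127.3515
M4 S471
G1 X57.2072 Y108.6126 F1902
G1 X38.4683 Y111.7601
G1 X41.6158 Y130.4990
G1 X60.3547 Y127.3515
M5
G00 X200.5104 Y58.5684
M4 S751
G1 X37.6760 Y116.3232 F883
G1 X120.3572 Y10.0134
M5
G00 X0.0000 Y0.0000

1 u = 1 mm; y_m = 139.1410 − y.

[1] `<path>` cubic bezier, #ff00ff→score S471 F1902: (184.6778,111.8735) → (178.5393,116.2776) → (155.4577,109.1538) → (125.5715,96.8266) → (99.0192,85.6209) → (85.9393,81.8614)

[2] `<polygon>` regular polygon, #ff00ff→score S471 F1902: (60.3547,127.3515) → (57.2072,108.6126) → (38.4683,111.7601) → (41.6158,130.4990) → (60.3547,127.3515) (closed)

[3] `<polyline>` open polyline, #ff0000→cut S751 F883: (200.5104,58.5684) → (37.6760,116.3232) → (120.3572,10.0134)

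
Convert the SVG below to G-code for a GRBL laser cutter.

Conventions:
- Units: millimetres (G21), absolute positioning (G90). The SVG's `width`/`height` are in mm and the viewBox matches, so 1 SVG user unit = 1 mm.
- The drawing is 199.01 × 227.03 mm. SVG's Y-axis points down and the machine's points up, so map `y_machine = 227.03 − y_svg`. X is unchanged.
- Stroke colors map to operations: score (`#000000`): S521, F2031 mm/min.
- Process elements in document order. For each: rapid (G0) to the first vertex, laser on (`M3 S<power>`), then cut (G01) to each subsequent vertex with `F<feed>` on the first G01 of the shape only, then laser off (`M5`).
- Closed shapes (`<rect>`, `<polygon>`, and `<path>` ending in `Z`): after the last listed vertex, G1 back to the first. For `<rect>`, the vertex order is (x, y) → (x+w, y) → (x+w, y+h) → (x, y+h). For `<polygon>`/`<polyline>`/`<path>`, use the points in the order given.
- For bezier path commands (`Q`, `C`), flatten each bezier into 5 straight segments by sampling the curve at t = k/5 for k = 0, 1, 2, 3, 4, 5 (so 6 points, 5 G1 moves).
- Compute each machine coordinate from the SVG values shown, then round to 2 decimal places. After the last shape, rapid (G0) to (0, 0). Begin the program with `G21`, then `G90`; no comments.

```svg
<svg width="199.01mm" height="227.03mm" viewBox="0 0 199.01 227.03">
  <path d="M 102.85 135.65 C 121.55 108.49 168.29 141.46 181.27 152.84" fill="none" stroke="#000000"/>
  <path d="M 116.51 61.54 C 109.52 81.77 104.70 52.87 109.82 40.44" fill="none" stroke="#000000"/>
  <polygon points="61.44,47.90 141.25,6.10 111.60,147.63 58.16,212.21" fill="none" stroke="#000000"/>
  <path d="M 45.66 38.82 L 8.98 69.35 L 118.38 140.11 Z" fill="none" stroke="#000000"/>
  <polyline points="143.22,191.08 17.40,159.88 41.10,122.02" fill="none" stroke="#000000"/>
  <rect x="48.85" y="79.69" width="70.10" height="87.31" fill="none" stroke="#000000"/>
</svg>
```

G21
G90
G0 X102.85 Y91.38
M3 S521
G01 X116.94 Y101.11 F2031
G01 X134.79 Y100.34
G01 X153.44 Y92.98
G01 X169.93 Y82.96
G01 X181.27 Y74.19
M5
G0 X116.51 Y165.49
M3 S521
G01 X112.64 Y158.72 F2031
G01 X109.66 Y160.60
G01 X107.95 Y167.97
G01 X107.88 Y177.68
G01 X109.82 Y186.59
M5
G0 X61.44 Y179.13
M3 S521
G01 X141.25 Y220.93 F2031
G01 X111.60 Y79.40
G01 X58.16 Y14.82
G01 X61.44 Y179.13
M5
G0 X45.66 Y188.21
M3 S521
G01 X8.98 Y157.68 F2031
G01 X118.38 Y86.92
G01 X45.66 Y188.21
M5
G0 X143.22 Y35.95
M3 S521
G01 X17.40 Y67.15 F2031
G01 X41.10 Y105.01
M5
G0 X48.85 Y147.34
M3 S521
G01 X118.95 Y147.34 F2031
G01 X118.95 Y60.03
G01 X48.85 Y60.03
G01 X48.85 Y147.34
M5
G0 X0.00 Y0.00

1 u = 1 mm; y_m = 227.03 − y.

[1] `<path>` cubic bezier, #000000→score S521 F2031: (102.85,91.38) → (116.94,101.11) → (134.79,100.34) → (153.44,92.98) → (169.93,82.96) → (181.27,74.19)

[2] `<path>` cubic bezier, #000000→score S521 F2031: (116.51,165.49) → (112.64,158.72) → (109.66,160.60) → (107.95,167.97) → (107.88,177.68) → (109.82,186.59)

[3] `<polygon>` closed polygon, #000000→score S521 F2031: (61.44,179.13) → (141.25,220.93) → (111.60,79.40) → (58.16,14.82) → (61.44,179.13) (closed)

[4] `<path>` closed polygon, #000000→score S521 F2031: (45.66,188.21) → (8.98,157.68) → (118.38,86.92) → (45.66,188.21) (closed)

[5] `<polyline>` open polyline, #000000→score S521 F2031: (143.22,35.95) → (17.40,67.15) → (41.10,105.01)

[6] `<rect>` rectangle, #000000→score S521 F2031: (48.85,147.34) → (118.95,147.34) → (118.95,60.03) → (48.85,60.03) → (48.85,147.34) (closed)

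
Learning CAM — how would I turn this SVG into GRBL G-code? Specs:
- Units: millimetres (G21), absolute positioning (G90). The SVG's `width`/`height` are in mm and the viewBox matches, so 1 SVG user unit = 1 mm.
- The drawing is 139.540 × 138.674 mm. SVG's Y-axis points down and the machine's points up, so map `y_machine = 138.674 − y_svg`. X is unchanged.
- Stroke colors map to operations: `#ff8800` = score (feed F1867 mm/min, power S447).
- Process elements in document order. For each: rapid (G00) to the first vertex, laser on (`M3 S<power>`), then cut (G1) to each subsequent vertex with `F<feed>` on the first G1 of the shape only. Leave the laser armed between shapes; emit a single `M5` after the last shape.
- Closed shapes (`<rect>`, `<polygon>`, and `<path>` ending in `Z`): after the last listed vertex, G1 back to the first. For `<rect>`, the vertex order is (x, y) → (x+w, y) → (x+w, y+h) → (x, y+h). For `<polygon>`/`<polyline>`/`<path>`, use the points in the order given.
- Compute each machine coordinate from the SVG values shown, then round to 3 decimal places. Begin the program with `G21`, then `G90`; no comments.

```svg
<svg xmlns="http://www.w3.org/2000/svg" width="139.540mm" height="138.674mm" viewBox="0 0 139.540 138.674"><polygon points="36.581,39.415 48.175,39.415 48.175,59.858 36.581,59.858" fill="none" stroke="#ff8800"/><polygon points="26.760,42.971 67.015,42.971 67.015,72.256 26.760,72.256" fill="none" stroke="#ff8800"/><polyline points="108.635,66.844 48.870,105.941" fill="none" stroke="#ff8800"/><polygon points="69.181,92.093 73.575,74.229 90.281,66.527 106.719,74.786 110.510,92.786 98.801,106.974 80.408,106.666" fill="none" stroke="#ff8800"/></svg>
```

viewBox `0 0 139.540 138.674` with mm width/height → 1 unit = 1 mm. Flip: y_m = 138.674 − y_svg.

**Shape 1** — `<polygon>` rectangle, stroke `#ff8800` → score (S447, F1867). Machine vertices: (36.581,99.259) → (48.175,99.259) → (48.175,78.816) → (36.581,78.816) → (36.581,99.259). Closed: final G1 returns to the first vertex.

**Shape 2** — `<polygon>` rectangle, stroke `#ff8800` → score (S447, F1867). Machine vertices: (26.760,95.703) → (67.015,95.703) → (67.015,66.418) → (26.760,66.418) → (26.760,95.703). Closed: final G1 returns to the first vertex.

**Shape 3** — `<polyline>` line segment, stroke `#ff8800` → score (S447, F1867). Machine vertices: (108.635,71.830) → (48.870,32.733). Open path.

**Shape 4** — `<polygon>` regular polygon, stroke `#ff8800` → score (S447, F1867). Machine vertices: (69.181,46.581) → (73.575,64.445) → (90.281,72.147) → (106.719,63.888) → (110.510,45.888) → (98.801,31.700) → (80.408,32.008) → (69.181,46.581). Closed: final G1 returns to the first vertex.

G21
G90
G00 X36.581 Y99.259
M3 S447
G1 X48.175 Y99.259 F1867
G1 X48.175 Y78.816
G1 X36.581 Y78.816
G1 X36.581 Y99.259
G00 X26.760 Y95.703
M3 S447
G1 X67.015 Y95.703 F1867
G1 X67.015 Y66.418
G1 X26.760 Y66.418
G1 X26.760 Y95.703
G00 X108.635 Y71.830
M3 S447
G1 X48.870 Y32.733 F1867
G00 X69.181 Y46.581
M3 S447
G1 X73.575 Y64.445 F1867
G1 X90.281 Y72.147
G1 X106.719 Y63.888
G1 X110.510 Y45.888
G1 X98.801 Y31.700
G1 X80.408 Y32.008
G1 X69.181 Y46.581
M5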